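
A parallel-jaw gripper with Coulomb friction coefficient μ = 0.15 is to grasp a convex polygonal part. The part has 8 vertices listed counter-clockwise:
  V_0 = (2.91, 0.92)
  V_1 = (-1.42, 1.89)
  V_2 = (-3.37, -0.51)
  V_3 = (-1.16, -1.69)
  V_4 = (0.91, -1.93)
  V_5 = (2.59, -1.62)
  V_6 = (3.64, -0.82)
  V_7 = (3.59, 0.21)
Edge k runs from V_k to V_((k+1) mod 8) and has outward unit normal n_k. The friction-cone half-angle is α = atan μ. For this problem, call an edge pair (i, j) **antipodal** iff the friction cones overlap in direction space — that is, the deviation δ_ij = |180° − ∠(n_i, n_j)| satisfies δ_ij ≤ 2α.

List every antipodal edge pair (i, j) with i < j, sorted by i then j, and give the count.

α = atan 0.15 = 8.53°;  2α = 17.06°
n_0 = (+0.2186, +0.9758)
n_1 = (-0.7761, +0.6306)
n_2 = (-0.4710, -0.8821)
n_3 = (-0.1152, -0.9933)
n_4 = (+0.1815, -0.9834)
n_5 = (+0.6060, -0.7954)
n_6 = (+0.9988, +0.0485)
n_7 = (+0.7222, +0.6917)
  (0,1): δ = 116.47°  ·
  (0,2): δ = 15.47°  ✓
  (0,3): δ = 6.01°  ✓
  (0,4): δ = 23.08°  ·
  (0,5): δ = 49.93°  ·
  (0,6): δ = 105.41°  ·
  (0,7): δ = 146.39°  ·
  (1,2): δ = 79.01°  ·
  (1,3): δ = 57.52°  ·
  (1,4): δ = 40.45°  ·
  (1,5): δ = 13.60°  ✓
  (1,6): δ = 41.87°  ·
  (1,7): δ = 82.86°  ·
  (2,3): δ = 158.51°  ·
  (2,4): δ = 141.45°  ·
  (2,5): δ = 114.60°  ·
  (2,6): δ = 59.12°  ·
  (2,7): δ = 18.14°  ·
  (3,4): δ = 162.93°  ·
  (3,5): δ = 136.08°  ·
  (3,6): δ = 80.61°  ·
  (3,7): δ = 39.62°  ·
  (4,5): δ = 153.15°  ·
  (4,6): δ = 97.68°  ·
  (4,7): δ = 56.69°  ·
  (5,6): δ = 124.52°  ·
  (5,7): δ = 83.54°  ·
  (6,7): δ = 139.02°  ·
antipodal pairs: 3

count = 3; pairs: (0,2), (0,3), (1,5)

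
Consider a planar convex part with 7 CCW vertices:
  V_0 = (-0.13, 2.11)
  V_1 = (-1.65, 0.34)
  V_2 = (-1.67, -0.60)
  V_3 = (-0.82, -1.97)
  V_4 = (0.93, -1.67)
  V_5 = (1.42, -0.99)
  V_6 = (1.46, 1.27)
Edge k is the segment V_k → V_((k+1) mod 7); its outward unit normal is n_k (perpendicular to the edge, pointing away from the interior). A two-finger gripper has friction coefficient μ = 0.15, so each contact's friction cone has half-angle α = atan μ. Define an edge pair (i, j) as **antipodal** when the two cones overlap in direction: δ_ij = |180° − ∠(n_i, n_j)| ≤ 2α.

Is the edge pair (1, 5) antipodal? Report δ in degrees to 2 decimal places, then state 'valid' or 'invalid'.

α = atan 0.15 = 8.53°;  2α = 17.06°
edge 1: e_1 = (-0.02, -0.94);  n_1 = (-0.9998, +0.0213)
edge 5: e_5 = (+0.04, +2.26);  n_5 = (+0.9998, -0.0177)
∠(n_1, n_5) = 179.80°
δ = |180° − 179.80°| = 0.20°
0.20° ≤ 2α = 17.06°  →  valid

δ = 0.20°, valid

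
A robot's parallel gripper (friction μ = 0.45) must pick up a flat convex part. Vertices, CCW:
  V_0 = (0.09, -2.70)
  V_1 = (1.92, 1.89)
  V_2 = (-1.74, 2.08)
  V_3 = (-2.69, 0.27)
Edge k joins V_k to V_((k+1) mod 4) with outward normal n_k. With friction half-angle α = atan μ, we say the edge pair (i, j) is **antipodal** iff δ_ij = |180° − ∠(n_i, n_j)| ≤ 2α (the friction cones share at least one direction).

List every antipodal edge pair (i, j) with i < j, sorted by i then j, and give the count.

α = atan 0.45 = 24.23°;  2α = 48.46°
n_0 = (+0.9289, -0.3703)
n_1 = (+0.0518, +0.9987)
n_2 = (-0.8854, +0.4647)
n_3 = (-0.7301, -0.6834)
  (0,1): δ = 71.23°  ·
  (0,2): δ = 5.96°  ✓
  (0,3): δ = 64.84°  ·
  (1,2): δ = 114.72°  ·
  (1,3): δ = 43.92°  ✓
  (2,3): δ = 109.20°  ·
antipodal pairs: 2

count = 2; pairs: (0,2), (1,3)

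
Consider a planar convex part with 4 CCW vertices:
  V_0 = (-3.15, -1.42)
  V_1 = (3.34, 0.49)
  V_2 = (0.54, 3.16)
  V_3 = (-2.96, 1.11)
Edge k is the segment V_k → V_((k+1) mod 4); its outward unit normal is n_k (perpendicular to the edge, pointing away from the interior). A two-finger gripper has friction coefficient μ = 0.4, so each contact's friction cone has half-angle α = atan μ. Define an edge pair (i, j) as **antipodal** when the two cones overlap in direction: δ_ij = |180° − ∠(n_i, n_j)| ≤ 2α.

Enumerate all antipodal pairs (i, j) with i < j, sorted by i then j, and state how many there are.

α = atan 0.4 = 21.80°;  2α = 43.60°
n_0 = (+0.2823, -0.9593)
n_1 = (+0.6901, +0.7237)
n_2 = (-0.5054, +0.8629)
n_3 = (-0.9972, +0.0749)
  (0,1): δ = 60.04°  ·
  (0,2): δ = 13.96°  ✓
  (0,3): δ = 69.31°  ·
  (1,2): δ = 106.00°  ·
  (1,3): δ = 50.66°  ·
  (2,3): δ = 124.65°  ·
antipodal pairs: 1

count = 1; pairs: (0,2)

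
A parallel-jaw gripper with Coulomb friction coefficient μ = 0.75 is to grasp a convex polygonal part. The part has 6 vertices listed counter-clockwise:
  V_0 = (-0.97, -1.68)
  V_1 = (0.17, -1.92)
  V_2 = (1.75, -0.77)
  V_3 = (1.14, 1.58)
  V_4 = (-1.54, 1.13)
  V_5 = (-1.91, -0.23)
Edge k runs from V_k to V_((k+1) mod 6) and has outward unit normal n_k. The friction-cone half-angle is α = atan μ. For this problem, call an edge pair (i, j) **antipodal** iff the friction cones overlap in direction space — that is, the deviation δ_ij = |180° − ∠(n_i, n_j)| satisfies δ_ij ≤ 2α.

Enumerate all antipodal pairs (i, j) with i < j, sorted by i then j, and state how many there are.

α = atan 0.75 = 36.87°;  2α = 73.74°
n_0 = (-0.2060, -0.9785)
n_1 = (+0.5885, -0.8085)
n_2 = (+0.9679, +0.2512)
n_3 = (-0.1656, +0.9862)
n_4 = (-0.9649, +0.2625)
n_5 = (-0.8391, -0.5440)
  (0,1): δ = 132.06°  ·
  (0,2): δ = 63.56°  ✓
  (0,3): δ = 21.42°  ✓
  (0,4): δ = 86.67°  ·
  (0,5): δ = 134.84°  ·
  (1,2): δ = 111.50°  ·
  (1,3): δ = 26.52°  ✓
  (1,4): δ = 38.73°  ✓
  (1,5): δ = 86.91°  ·
  (2,3): δ = 95.02°  ·
  (2,4): δ = 29.77°  ✓
  (2,5): δ = 18.40°  ✓
  (3,4): δ = 114.75°  ·
  (3,5): δ = 66.58°  ✓
  (4,5): δ = 131.83°  ·
antipodal pairs: 7

count = 7; pairs: (0,2), (0,3), (1,3), (1,4), (2,4), (2,5), (3,5)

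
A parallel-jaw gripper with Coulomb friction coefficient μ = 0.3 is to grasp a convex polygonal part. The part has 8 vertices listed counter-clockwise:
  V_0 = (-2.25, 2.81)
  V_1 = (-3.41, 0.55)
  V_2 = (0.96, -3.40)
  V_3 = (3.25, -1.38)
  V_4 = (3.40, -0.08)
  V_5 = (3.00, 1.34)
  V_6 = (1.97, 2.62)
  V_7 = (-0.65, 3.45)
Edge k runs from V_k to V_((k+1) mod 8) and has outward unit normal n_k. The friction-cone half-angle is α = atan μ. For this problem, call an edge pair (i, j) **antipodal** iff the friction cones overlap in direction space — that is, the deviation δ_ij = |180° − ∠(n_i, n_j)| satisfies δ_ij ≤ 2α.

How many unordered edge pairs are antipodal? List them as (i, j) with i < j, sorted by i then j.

count = 6; pairs: (0,2), (0,3), (1,4), (1,5), (1,6), (2,7)

α = atan 0.3 = 16.70°;  2α = 33.40°
n_0 = (-0.8897, +0.4566)
n_1 = (-0.6706, -0.7419)
n_2 = (+0.6615, -0.7499)
n_3 = (+0.9934, -0.1146)
n_4 = (+0.9625, +0.2711)
n_5 = (+0.7791, +0.6269)
n_6 = (+0.3020, +0.9533)
n_7 = (-0.3714, +0.9285)
  (0,1): δ = 104.94°  ·
  (0,2): δ = 21.41°  ✓
  (0,3): δ = 20.59°  ✓
  (0,4): δ = 42.90°  ·
  (0,5): δ = 65.99°  ·
  (0,6): δ = 99.59°  ·
  (0,7): δ = 138.97°  ·
  (1,2): δ = 96.47°  ·
  (1,3): δ = 54.47°  ·
  (1,4): δ = 32.16°  ✓
  (1,5): δ = 9.07°  ✓
  (1,6): δ = 24.53°  ✓
  (1,7): δ = 63.91°  ·
  (2,3): δ = 138.00°  ·
  (2,4): δ = 115.68°  ·
  (2,5): δ = 92.59°  ·
  (2,6): δ = 58.99°  ·
  (2,7): δ = 19.61°  ✓
  (3,4): δ = 157.69°  ·
  (3,5): δ = 134.59°  ·
  (3,6): δ = 101.00°  ·
  (3,7): δ = 61.62°  ·
  (4,5): δ = 156.91°  ·
  (4,6): δ = 123.31°  ·
  (4,7): δ = 83.93°  ·
  (5,6): δ = 146.40°  ·
  (5,7): δ = 107.02°  ·
  (6,7): δ = 140.62°  ·
antipodal pairs: 6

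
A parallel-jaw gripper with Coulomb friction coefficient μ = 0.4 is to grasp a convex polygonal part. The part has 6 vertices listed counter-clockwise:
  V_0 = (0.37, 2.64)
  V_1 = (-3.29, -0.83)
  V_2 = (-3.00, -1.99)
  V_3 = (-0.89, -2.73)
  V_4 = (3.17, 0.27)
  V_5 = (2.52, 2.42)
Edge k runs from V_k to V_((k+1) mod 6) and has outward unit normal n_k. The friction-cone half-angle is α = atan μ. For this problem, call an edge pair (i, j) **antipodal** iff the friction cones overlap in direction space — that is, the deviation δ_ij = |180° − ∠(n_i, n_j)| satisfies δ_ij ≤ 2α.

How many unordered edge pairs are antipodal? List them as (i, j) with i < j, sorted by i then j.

α = atan 0.4 = 21.80°;  2α = 43.60°
n_0 = (-0.6880, +0.7257)
n_1 = (-0.9701, -0.2425)
n_2 = (-0.3309, -0.9436)
n_3 = (+0.5943, -0.8043)
n_4 = (+0.9572, +0.2894)
n_5 = (+0.1018, +0.9948)
  (0,1): δ = 119.44°  ·
  (0,2): δ = 62.80°  ·
  (0,3): δ = 7.01°  ✓
  (0,4): δ = 63.35°  ·
  (0,5): δ = 130.68°  ·
  (1,2): δ = 123.36°  ·
  (1,3): δ = 67.57°  ·
  (1,4): δ = 2.79°  ✓
  (1,5): δ = 70.12°  ·
  (2,3): δ = 124.21°  ·
  (2,4): δ = 53.85°  ·
  (2,5): δ = 13.48°  ✓
  (3,4): δ = 109.64°  ·
  (3,5): δ = 42.30°  ✓
  (4,5): δ = 112.66°  ·
antipodal pairs: 4

count = 4; pairs: (0,3), (1,4), (2,5), (3,5)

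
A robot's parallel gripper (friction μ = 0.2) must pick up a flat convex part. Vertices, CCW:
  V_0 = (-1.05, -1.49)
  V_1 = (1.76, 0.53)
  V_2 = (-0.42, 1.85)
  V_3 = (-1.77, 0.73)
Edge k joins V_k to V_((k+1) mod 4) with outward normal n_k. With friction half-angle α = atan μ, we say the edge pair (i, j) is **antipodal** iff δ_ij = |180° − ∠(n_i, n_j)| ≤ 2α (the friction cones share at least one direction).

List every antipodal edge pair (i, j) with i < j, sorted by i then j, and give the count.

count = 1; pairs: (0,2)

α = atan 0.2 = 11.31°;  2α = 22.62°
n_0 = (+0.5837, -0.8120)
n_1 = (+0.5180, +0.8554)
n_2 = (-0.6385, +0.7696)
n_3 = (-0.9512, -0.3085)
  (0,1): δ = 66.91°  ·
  (0,2): δ = 3.97°  ✓
  (0,3): δ = 72.26°  ·
  (1,2): δ = 109.12°  ·
  (1,3): δ = 40.84°  ·
  (2,3): δ = 111.71°  ·
antipodal pairs: 1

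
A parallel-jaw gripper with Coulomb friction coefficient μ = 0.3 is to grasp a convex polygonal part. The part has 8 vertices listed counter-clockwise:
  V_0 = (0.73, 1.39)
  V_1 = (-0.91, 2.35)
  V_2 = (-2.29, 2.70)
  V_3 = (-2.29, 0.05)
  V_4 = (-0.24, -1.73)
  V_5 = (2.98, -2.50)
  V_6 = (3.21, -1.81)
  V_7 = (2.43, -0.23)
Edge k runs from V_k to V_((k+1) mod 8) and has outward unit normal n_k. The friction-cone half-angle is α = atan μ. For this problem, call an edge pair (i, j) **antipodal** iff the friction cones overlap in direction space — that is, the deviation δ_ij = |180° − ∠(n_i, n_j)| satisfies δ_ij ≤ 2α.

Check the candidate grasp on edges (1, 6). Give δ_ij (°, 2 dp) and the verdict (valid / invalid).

δ = 130.51°, invalid

α = atan 0.3 = 16.70°;  2α = 33.40°
edge 1: e_1 = (-1.38, +0.35);  n_1 = (+0.2458, +0.9693)
edge 6: e_6 = (-0.78, +1.58);  n_6 = (+0.8967, +0.4427)
∠(n_1, n_6) = 49.49°
δ = |180° − 49.49°| = 130.51°
130.51° > 2α = 33.40°  →  invalid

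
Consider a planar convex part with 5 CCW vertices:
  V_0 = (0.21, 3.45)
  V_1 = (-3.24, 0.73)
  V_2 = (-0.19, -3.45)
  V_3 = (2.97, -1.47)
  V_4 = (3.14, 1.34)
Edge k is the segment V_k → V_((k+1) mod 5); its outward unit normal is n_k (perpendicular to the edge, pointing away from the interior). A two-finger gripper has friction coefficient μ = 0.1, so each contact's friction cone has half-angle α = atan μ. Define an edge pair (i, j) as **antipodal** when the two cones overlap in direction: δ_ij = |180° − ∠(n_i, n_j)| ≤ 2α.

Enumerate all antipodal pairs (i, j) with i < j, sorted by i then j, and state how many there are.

α = atan 0.1 = 5.71°;  2α = 11.42°
n_0 = (-0.6191, +0.7853)
n_1 = (-0.8078, -0.5894)
n_2 = (+0.5310, -0.8474)
n_3 = (+0.9982, -0.0604)
n_4 = (+0.5844, +0.8115)
  (0,1): δ = 92.14°  ·
  (0,2): δ = 6.18°  ✓
  (0,3): δ = 48.29°  ·
  (0,4): δ = 105.99°  ·
  (1,2): δ = 94.05°  ·
  (1,3): δ = 39.58°  ·
  (1,4): δ = 18.12°  ·
  (2,3): δ = 125.53°  ·
  (2,4): δ = 67.83°  ·
  (3,4): δ = 122.30°  ·
antipodal pairs: 1

count = 1; pairs: (0,2)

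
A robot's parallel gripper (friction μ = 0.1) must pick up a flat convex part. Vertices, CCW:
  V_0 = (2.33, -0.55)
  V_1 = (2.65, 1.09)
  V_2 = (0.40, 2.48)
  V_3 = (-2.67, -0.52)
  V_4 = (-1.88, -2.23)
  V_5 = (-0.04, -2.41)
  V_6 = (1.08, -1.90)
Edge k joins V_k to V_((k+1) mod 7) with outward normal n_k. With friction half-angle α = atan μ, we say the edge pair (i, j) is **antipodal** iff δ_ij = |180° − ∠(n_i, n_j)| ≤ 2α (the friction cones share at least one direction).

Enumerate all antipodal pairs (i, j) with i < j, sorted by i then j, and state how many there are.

α = atan 0.1 = 5.71°;  2α = 11.42°
n_0 = (+0.9815, -0.1915)
n_1 = (+0.5256, +0.8507)
n_2 = (-0.6989, +0.7152)
n_3 = (-0.9078, -0.4194)
n_4 = (-0.0974, -0.9952)
n_5 = (+0.4144, -0.9101)
n_6 = (+0.7338, -0.6794)
  (0,1): δ = 110.67°  ·
  (0,2): δ = 34.62°  ·
  (0,3): δ = 35.84°  ·
  (0,4): δ = 95.45°  ·
  (0,5): δ = 125.52°  ·
  (0,6): δ = 148.24°  ·
  (1,2): δ = 103.95°  ·
  (1,3): δ = 33.50°  ·
  (1,4): δ = 26.12°  ·
  (1,5): δ = 56.19°  ·
  (1,6): δ = 78.91°  ·
  (2,3): δ = 109.54°  ·
  (2,4): δ = 49.93°  ·
  (2,5): δ = 19.86°  ·
  (2,6): δ = 2.86°  ✓
  (3,4): δ = 120.38°  ·
  (3,5): δ = 90.31°  ·
  (3,6): δ = 67.59°  ·
  (4,5): δ = 149.93°  ·
  (4,6): δ = 127.21°  ·
  (5,6): δ = 157.28°  ·
antipodal pairs: 1

count = 1; pairs: (2,6)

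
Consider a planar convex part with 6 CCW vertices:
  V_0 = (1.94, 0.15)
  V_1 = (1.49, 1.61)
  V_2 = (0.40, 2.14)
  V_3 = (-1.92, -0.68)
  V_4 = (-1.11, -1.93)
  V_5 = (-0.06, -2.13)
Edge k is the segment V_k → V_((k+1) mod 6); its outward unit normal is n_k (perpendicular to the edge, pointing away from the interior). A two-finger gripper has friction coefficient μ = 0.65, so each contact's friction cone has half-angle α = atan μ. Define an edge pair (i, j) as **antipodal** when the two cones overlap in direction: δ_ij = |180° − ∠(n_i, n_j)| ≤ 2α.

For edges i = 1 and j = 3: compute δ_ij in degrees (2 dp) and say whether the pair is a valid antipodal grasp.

α = atan 0.65 = 33.02°;  2α = 66.05°
edge 1: e_1 = (-1.09, +0.53);  n_1 = (+0.4373, +0.8993)
edge 3: e_3 = (+0.81, -1.25);  n_3 = (-0.8392, -0.5438)
∠(n_1, n_3) = 148.87°
δ = |180° − 148.87°| = 31.13°
31.13° ≤ 2α = 66.05°  →  valid

δ = 31.13°, valid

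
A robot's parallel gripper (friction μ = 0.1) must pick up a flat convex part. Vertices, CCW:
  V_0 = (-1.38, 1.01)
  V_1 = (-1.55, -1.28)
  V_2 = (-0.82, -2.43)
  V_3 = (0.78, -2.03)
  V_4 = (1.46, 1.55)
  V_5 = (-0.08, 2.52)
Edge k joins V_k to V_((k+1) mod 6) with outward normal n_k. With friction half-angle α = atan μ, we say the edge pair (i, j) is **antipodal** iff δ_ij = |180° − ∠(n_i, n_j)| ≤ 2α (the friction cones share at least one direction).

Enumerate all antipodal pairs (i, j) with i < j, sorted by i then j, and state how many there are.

α = atan 0.1 = 5.71°;  2α = 11.42°
n_0 = (-0.9973, +0.0740)
n_1 = (-0.8443, -0.5359)
n_2 = (+0.2425, -0.9701)
n_3 = (+0.9824, -0.1866)
n_4 = (+0.5330, +0.8461)
n_5 = (-0.7578, +0.6524)
  (0,1): δ = 143.35°  ·
  (0,2): δ = 71.72°  ·
  (0,3): δ = 6.51°  ✓
  (0,4): δ = 62.04°  ·
  (0,5): δ = 143.52°  ·
  (1,2): δ = 108.37°  ·
  (1,3): δ = 43.16°  ·
  (1,4): δ = 25.39°  ·
  (1,5): δ = 106.87°  ·
  (2,3): δ = 114.79°  ·
  (2,4): δ = 46.24°  ·
  (2,5): δ = 35.24°  ·
  (3,4): δ = 111.45°  ·
  (3,5): δ = 29.97°  ·
  (4,5): δ = 98.52°  ·
antipodal pairs: 1

count = 1; pairs: (0,3)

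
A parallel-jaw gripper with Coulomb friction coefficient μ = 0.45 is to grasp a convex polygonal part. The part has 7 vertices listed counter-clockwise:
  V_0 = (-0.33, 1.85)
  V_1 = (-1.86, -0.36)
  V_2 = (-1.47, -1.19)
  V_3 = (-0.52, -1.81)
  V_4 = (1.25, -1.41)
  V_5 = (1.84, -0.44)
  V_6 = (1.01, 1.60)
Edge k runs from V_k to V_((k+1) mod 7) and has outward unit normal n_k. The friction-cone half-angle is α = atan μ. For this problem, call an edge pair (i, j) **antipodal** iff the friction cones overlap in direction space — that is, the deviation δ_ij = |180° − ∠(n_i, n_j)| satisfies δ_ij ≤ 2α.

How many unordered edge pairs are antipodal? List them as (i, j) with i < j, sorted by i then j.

count = 6; pairs: (0,3), (0,4), (1,5), (2,5), (2,6), (3,6)

α = atan 0.45 = 24.23°;  2α = 48.46°
n_0 = (-0.8222, +0.5692)
n_1 = (-0.9051, -0.4253)
n_2 = (-0.5465, -0.8374)
n_3 = (+0.2204, -0.9754)
n_4 = (+0.8544, -0.5197)
n_5 = (+0.9263, +0.3769)
n_6 = (+0.1834, +0.9830)
  (0,1): δ = 120.14°  ·
  (0,2): δ = 88.43°  ·
  (0,3): δ = 42.57°  ✓
  (0,4): δ = 3.39°  ✓
  (0,5): δ = 56.83°  ·
  (0,6): δ = 114.13°  ·
  (1,2): δ = 148.30°  ·
  (1,3): δ = 102.43°  ·
  (1,4): δ = 56.48°  ·
  (1,5): δ = 3.03°  ✓
  (1,6): δ = 54.26°  ·
  (2,3): δ = 134.14°  ·
  (2,4): δ = 88.18°  ·
  (2,5): δ = 34.73°  ✓
  (2,6): δ = 22.56°  ✓
  (3,4): δ = 134.04°  ·
  (3,5): δ = 80.59°  ·
  (3,6): δ = 23.30°  ✓
  (4,5): δ = 126.55°  ·
  (4,6): δ = 69.26°  ·
  (5,6): δ = 122.71°  ·
antipodal pairs: 6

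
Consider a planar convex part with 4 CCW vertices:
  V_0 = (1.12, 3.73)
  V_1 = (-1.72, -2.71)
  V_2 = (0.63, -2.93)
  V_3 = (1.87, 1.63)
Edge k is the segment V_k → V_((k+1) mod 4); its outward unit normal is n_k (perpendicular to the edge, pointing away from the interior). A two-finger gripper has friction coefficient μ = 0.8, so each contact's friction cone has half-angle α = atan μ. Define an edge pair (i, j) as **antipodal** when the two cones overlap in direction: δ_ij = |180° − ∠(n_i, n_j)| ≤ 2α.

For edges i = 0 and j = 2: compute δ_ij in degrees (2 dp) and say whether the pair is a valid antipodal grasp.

δ = 8.58°, valid

α = atan 0.8 = 38.66°;  2α = 77.32°
edge 0: e_0 = (-2.84, -6.44);  n_0 = (-0.9150, +0.4035)
edge 2: e_2 = (+1.24, +4.56);  n_2 = (+0.9650, -0.2624)
∠(n_0, n_2) = 171.42°
δ = |180° − 171.42°| = 8.58°
8.58° ≤ 2α = 77.32°  →  valid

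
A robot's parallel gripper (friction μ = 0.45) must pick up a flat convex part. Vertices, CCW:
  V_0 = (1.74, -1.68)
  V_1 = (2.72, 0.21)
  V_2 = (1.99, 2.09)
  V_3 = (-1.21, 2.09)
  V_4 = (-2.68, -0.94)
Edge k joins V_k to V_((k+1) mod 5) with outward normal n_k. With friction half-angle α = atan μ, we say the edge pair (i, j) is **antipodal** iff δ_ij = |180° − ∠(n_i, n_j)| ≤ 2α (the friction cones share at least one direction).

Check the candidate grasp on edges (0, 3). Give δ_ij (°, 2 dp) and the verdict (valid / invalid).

δ = 1.53°, valid

α = atan 0.45 = 24.23°;  2α = 48.46°
edge 0: e_0 = (+0.98, +1.89);  n_0 = (+0.8878, -0.4603)
edge 3: e_3 = (-1.47, -3.03);  n_3 = (-0.8997, +0.4365)
∠(n_0, n_3) = 178.47°
δ = |180° − 178.47°| = 1.53°
1.53° ≤ 2α = 48.46°  →  valid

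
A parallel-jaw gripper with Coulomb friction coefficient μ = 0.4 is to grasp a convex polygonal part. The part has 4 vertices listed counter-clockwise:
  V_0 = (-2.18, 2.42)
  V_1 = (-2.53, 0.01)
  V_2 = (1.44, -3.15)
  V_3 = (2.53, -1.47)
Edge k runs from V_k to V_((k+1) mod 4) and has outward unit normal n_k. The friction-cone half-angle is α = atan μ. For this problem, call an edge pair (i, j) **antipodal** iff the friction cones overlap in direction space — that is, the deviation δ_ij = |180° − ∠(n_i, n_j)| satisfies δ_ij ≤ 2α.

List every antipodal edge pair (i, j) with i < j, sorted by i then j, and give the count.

α = atan 0.4 = 21.80°;  2α = 43.60°
n_0 = (-0.9896, +0.1437)
n_1 = (-0.6228, -0.7824)
n_2 = (+0.8389, -0.5443)
n_3 = (+0.6368, +0.7710)
  (0,1): δ = 120.26°  ·
  (0,2): δ = 24.71°  ✓
  (0,3): δ = 58.71°  ·
  (1,2): δ = 84.46°  ·
  (1,3): δ = 1.03°  ✓
  (2,3): δ = 96.58°  ·
antipodal pairs: 2

count = 2; pairs: (0,2), (1,3)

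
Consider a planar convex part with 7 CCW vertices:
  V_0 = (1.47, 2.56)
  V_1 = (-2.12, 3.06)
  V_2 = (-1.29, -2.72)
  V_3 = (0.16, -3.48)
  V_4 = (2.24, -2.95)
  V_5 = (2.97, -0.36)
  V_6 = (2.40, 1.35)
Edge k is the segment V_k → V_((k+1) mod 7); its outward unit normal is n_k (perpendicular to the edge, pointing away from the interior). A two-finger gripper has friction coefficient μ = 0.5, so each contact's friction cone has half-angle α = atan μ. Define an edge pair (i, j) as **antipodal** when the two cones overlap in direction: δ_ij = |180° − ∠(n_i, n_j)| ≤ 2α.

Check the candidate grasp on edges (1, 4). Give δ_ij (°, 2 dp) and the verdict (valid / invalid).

α = atan 0.5 = 26.57°;  2α = 53.13°
edge 1: e_1 = (+0.83, -5.78);  n_1 = (-0.9898, -0.1421)
edge 4: e_4 = (+0.73, +2.59);  n_4 = (+0.9625, -0.2713)
∠(n_1, n_4) = 156.09°
δ = |180° − 156.09°| = 23.91°
23.91° ≤ 2α = 53.13°  →  valid

δ = 23.91°, valid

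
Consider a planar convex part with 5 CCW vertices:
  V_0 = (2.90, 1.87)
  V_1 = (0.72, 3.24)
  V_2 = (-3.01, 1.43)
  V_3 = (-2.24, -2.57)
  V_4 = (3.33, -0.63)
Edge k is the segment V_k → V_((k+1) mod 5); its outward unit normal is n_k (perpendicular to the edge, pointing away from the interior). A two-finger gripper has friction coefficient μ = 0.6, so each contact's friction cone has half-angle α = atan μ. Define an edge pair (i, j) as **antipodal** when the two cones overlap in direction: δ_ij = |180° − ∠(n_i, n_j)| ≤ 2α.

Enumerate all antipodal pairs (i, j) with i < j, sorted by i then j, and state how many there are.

α = atan 0.6 = 30.96°;  2α = 61.93°
n_0 = (+0.5321, +0.8467)
n_1 = (-0.4366, +0.8997)
n_2 = (-0.9820, -0.1890)
n_3 = (+0.3289, -0.9444)
n_4 = (+0.9855, +0.1695)
  (0,1): δ = 121.97°  ·
  (0,2): δ = 46.96°  ✓
  (0,3): δ = 51.35°  ✓
  (0,4): δ = 131.91°  ·
  (1,2): δ = 104.99°  ·
  (1,3): δ = 6.68°  ✓
  (1,4): δ = 73.87°  ·
  (2,3): δ = 81.69°  ·
  (2,4): δ = 1.14°  ✓
  (3,4): δ = 99.44°  ·
antipodal pairs: 4

count = 4; pairs: (0,2), (0,3), (1,3), (2,4)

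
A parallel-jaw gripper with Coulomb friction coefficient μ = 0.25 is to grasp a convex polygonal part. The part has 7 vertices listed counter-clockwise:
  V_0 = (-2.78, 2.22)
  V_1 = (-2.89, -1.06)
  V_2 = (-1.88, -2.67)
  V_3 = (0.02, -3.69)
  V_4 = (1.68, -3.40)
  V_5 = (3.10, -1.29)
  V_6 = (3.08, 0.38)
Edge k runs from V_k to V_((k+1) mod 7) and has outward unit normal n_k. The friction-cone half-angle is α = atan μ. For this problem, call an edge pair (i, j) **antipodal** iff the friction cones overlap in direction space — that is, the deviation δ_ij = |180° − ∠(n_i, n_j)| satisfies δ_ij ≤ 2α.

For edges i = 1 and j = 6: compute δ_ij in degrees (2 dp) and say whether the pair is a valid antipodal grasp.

δ = 40.47°, invalid

α = atan 0.25 = 14.04°;  2α = 28.07°
edge 1: e_1 = (+1.01, -1.61);  n_1 = (-0.8471, -0.5314)
edge 6: e_6 = (-5.86, +1.84);  n_6 = (+0.2996, +0.9541)
∠(n_1, n_6) = 139.53°
δ = |180° − 139.53°| = 40.47°
40.47° > 2α = 28.07°  →  invalid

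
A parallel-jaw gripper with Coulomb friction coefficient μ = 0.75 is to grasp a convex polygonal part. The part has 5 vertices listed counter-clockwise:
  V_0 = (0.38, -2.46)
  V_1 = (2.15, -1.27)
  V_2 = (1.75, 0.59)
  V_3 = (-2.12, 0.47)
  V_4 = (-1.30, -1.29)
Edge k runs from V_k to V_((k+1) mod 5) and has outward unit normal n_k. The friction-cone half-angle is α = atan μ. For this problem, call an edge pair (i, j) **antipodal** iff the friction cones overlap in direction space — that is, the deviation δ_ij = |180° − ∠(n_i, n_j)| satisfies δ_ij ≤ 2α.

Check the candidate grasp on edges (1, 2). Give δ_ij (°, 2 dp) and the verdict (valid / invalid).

δ = 100.36°, invalid

α = atan 0.75 = 36.87°;  2α = 73.74°
edge 1: e_1 = (-0.40, +1.86);  n_1 = (+0.9776, +0.2102)
edge 2: e_2 = (-3.87, -0.12);  n_2 = (-0.0310, +0.9995)
∠(n_1, n_2) = 79.64°
δ = |180° − 79.64°| = 100.36°
100.36° > 2α = 73.74°  →  invalid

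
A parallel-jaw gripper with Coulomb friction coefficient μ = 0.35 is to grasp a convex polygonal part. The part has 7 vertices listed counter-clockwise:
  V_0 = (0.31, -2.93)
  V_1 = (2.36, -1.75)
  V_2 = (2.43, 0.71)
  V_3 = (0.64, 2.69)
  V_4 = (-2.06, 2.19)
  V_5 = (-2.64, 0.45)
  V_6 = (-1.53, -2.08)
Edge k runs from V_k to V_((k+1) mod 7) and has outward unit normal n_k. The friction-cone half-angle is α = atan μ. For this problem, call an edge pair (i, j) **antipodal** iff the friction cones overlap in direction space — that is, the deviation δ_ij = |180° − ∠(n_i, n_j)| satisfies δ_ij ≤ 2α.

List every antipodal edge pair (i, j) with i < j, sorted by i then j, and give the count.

α = atan 0.35 = 19.29°;  2α = 38.58°
n_0 = (+0.4989, -0.8667)
n_1 = (+0.9996, -0.0284)
n_2 = (+0.7418, +0.6706)
n_3 = (-0.1821, +0.9833)
n_4 = (-0.9487, +0.3162)
n_5 = (-0.9157, -0.4018)
n_6 = (-0.4194, -0.9078)
  (0,1): δ = 121.56°  ·
  (0,2): δ = 77.81°  ·
  (0,3): δ = 19.43°  ✓
  (0,4): δ = 41.64°  ·
  (0,5): δ = 83.76°  ·
  (0,6): δ = 125.28°  ·
  (1,2): δ = 136.26°  ·
  (1,3): δ = 77.88°  ·
  (1,4): δ = 16.81°  ✓
  (1,5): δ = 25.32°  ✓
  (1,6): δ = 66.84°  ·
  (2,3): δ = 121.62°  ·
  (2,4): δ = 60.55°  ·
  (2,5): δ = 18.43°  ✓
  (2,6): δ = 23.09°  ✓
  (3,4): δ = 118.93°  ·
  (3,5): δ = 76.80°  ·
  (3,6): δ = 35.29°  ✓
  (4,5): δ = 137.88°  ·
  (4,6): δ = 96.36°  ·
  (5,6): δ = 138.48°  ·
antipodal pairs: 6

count = 6; pairs: (0,3), (1,4), (1,5), (2,5), (2,6), (3,6)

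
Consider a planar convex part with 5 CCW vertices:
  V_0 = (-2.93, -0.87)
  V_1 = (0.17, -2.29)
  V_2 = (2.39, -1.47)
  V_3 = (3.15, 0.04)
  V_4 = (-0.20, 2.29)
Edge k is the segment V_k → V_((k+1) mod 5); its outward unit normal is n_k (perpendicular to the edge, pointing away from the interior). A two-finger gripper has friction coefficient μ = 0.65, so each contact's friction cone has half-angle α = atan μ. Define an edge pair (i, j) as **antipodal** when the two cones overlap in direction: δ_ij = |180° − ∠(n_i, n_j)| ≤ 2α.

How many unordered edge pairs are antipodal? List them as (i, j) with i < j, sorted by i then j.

α = atan 0.65 = 33.02°;  2α = 66.05°
n_0 = (-0.4165, -0.9092)
n_1 = (+0.3465, -0.9381)
n_2 = (+0.8932, -0.4496)
n_3 = (+0.5576, +0.8301)
n_4 = (-0.7567, +0.6537)
  (0,1): δ = 135.12°  ·
  (0,2): δ = 92.11°  ·
  (0,3): δ = 9.28°  ✓
  (0,4): δ = 73.79°  ·
  (1,2): δ = 136.99°  ·
  (1,3): δ = 54.16°  ✓
  (1,4): δ = 28.90°  ✓
  (2,3): δ = 97.17°  ·
  (2,4): δ = 14.11°  ✓
  (3,4): δ = 96.94°  ·
antipodal pairs: 4

count = 4; pairs: (0,3), (1,3), (1,4), (2,4)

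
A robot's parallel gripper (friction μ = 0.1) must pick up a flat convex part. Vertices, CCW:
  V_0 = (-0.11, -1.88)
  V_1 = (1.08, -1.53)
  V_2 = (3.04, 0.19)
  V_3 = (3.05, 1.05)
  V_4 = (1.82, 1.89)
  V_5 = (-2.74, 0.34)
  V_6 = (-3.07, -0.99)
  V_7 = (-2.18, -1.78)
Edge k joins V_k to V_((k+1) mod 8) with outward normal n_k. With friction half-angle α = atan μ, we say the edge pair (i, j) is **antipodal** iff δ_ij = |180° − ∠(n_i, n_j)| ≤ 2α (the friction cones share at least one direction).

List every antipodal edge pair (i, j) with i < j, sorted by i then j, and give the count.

count = 2; pairs: (0,4), (3,6)

α = atan 0.1 = 5.71°;  2α = 11.42°
n_0 = (+0.2822, -0.9594)
n_1 = (+0.6596, -0.7516)
n_2 = (+0.9999, -0.0116)
n_3 = (+0.5640, +0.8258)
n_4 = (-0.3218, +0.9468)
n_5 = (-0.9706, +0.2408)
n_6 = (-0.6638, -0.7479)
n_7 = (-0.0483, -0.9988)
  (0,1): δ = 155.12°  ·
  (0,2): δ = 107.06°  ·
  (0,3): δ = 50.72°  ·
  (0,4): δ = 2.38°  ✓
  (0,5): δ = 59.68°  ·
  (0,6): δ = 122.02°  ·
  (0,7): δ = 160.84°  ·
  (1,2): δ = 131.93°  ·
  (1,3): δ = 75.60°  ·
  (1,4): δ = 22.50°  ·
  (1,5): δ = 34.80°  ·
  (1,6): δ = 97.14°  ·
  (1,7): δ = 135.97°  ·
  (2,3): δ = 123.66°  ·
  (2,4): δ = 70.56°  ·
  (2,5): δ = 13.27°  ·
  (2,6): δ = 49.07°  ·
  (2,7): δ = 87.90°  ·
  (3,4): δ = 126.90°  ·
  (3,5): δ = 69.60°  ·
  (3,6): δ = 7.26°  ✓
  (3,7): δ = 31.56°  ·
  (4,5): δ = 122.71°  ·
  (4,6): δ = 60.37°  ·
  (4,7): δ = 21.54°  ·
  (5,6): δ = 117.66°  ·
  (5,7): δ = 78.83°  ·
  (6,7): δ = 141.17°  ·
antipodal pairs: 2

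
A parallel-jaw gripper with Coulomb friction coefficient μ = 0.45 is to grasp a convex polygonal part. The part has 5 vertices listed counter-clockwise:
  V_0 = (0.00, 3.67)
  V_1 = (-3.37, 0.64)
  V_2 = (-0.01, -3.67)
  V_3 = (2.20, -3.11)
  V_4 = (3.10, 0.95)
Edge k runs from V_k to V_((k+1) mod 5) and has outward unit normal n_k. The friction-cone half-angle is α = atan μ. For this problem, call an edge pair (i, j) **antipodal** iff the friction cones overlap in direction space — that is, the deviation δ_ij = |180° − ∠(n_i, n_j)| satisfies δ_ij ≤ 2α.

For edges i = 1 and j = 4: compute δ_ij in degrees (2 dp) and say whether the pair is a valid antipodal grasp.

α = atan 0.45 = 24.23°;  2α = 48.46°
edge 1: e_1 = (+3.36, -4.31);  n_1 = (-0.7887, -0.6148)
edge 4: e_4 = (-3.10, +2.72);  n_4 = (+0.6595, +0.7517)
∠(n_1, n_4) = 169.20°
δ = |180° − 169.20°| = 10.80°
10.80° ≤ 2α = 48.46°  →  valid

δ = 10.80°, valid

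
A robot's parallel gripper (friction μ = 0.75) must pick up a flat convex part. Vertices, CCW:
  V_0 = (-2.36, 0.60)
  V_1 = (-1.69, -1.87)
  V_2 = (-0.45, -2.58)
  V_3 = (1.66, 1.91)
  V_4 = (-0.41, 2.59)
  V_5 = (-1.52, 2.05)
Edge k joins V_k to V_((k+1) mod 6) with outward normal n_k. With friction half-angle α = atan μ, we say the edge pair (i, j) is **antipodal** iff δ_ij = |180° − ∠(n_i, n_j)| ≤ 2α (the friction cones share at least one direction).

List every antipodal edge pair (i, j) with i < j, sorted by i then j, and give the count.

α = atan 0.75 = 36.87°;  2α = 73.74°
n_0 = (-0.9651, -0.2618)
n_1 = (-0.4969, -0.8678)
n_2 = (+0.9050, -0.4253)
n_3 = (+0.3121, +0.9501)
n_4 = (-0.4375, +0.8992)
n_5 = (-0.8653, +0.5013)
  (0,1): δ = 134.97°  ·
  (0,2): δ = 40.35°  ✓
  (0,3): δ = 56.64°  ✓
  (0,4): δ = 100.77°  ·
  (0,5): δ = 134.74°  ·
  (1,2): δ = 85.38°  ·
  (1,3): δ = 11.61°  ✓
  (1,4): δ = 55.74°  ✓
  (1,5): δ = 89.71°  ·
  (2,3): δ = 83.02°  ·
  (2,4): δ = 38.89°  ✓
  (2,5): δ = 4.91°  ✓
  (3,4): δ = 135.87°  ·
  (3,5): δ = 101.90°  ·
  (4,5): δ = 146.03°  ·
antipodal pairs: 6

count = 6; pairs: (0,2), (0,3), (1,3), (1,4), (2,4), (2,5)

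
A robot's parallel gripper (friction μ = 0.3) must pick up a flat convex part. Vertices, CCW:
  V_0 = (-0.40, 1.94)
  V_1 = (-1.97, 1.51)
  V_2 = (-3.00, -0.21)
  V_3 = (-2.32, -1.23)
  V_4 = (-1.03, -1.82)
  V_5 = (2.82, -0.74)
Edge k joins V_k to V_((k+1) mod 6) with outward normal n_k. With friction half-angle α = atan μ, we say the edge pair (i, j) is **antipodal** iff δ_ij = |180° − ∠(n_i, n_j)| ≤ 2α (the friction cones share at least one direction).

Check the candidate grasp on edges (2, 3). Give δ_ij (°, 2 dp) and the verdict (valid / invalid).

δ = 148.27°, invalid

α = atan 0.3 = 16.70°;  2α = 33.40°
edge 2: e_2 = (+0.68, -1.02);  n_2 = (-0.8321, -0.5547)
edge 3: e_3 = (+1.29, -0.59);  n_3 = (-0.4159, -0.9094)
∠(n_2, n_3) = 31.73°
δ = |180° − 31.73°| = 148.27°
148.27° > 2α = 33.40°  →  invalid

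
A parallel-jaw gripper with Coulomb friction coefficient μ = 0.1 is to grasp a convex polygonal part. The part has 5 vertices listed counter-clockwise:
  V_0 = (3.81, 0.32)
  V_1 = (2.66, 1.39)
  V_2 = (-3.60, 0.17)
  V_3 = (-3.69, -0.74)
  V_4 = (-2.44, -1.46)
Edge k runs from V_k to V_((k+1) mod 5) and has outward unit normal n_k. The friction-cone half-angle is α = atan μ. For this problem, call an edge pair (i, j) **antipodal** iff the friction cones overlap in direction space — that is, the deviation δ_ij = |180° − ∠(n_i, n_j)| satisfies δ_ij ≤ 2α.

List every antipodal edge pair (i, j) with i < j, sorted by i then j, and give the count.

α = atan 0.1 = 5.71°;  2α = 11.42°
n_0 = (+0.6812, +0.7321)
n_1 = (-0.1913, +0.9815)
n_2 = (-0.9951, +0.0984)
n_3 = (-0.4991, -0.8665)
n_4 = (+0.2739, -0.9618)
  (0,1): δ = 126.04°  ·
  (0,2): δ = 52.71°  ·
  (0,3): δ = 12.99°  ·
  (0,4): δ = 58.83°  ·
  (1,2): δ = 106.68°  ·
  (1,3): δ = 40.97°  ·
  (1,4): δ = 4.87°  ✓
  (2,3): δ = 114.29°  ·
  (2,4): δ = 68.45°  ·
  (3,4): δ = 134.16°  ·
antipodal pairs: 1

count = 1; pairs: (1,4)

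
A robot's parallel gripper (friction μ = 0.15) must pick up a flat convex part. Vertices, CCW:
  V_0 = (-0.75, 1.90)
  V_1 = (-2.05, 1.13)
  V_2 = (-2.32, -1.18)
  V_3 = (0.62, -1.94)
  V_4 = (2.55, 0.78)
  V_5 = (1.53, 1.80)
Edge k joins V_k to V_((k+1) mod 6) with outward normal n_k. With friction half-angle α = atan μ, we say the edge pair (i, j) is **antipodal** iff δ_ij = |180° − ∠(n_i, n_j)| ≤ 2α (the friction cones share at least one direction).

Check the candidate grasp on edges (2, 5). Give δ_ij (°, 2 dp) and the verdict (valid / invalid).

α = atan 0.15 = 8.53°;  2α = 17.06°
edge 2: e_2 = (+2.94, -0.76);  n_2 = (-0.2503, -0.9682)
edge 5: e_5 = (-2.28, +0.10);  n_5 = (+0.0438, +0.9990)
∠(n_2, n_5) = 168.02°
δ = |180° − 168.02°| = 11.98°
11.98° ≤ 2α = 17.06°  →  valid

δ = 11.98°, valid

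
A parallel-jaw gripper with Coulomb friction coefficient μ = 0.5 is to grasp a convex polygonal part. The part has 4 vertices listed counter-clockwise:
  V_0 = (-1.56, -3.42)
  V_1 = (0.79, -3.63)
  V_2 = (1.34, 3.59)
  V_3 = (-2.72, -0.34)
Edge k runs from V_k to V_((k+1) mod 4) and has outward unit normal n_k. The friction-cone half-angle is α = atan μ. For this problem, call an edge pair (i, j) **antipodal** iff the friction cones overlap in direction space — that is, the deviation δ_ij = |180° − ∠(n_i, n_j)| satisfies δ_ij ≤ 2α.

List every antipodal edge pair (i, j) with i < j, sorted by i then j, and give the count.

count = 3; pairs: (0,2), (1,2), (1,3)

α = atan 0.5 = 26.57°;  2α = 53.13°
n_0 = (-0.0890, -0.9960)
n_1 = (+0.9971, -0.0760)
n_2 = (-0.6955, +0.7185)
n_3 = (-0.9358, -0.3525)
  (0,1): δ = 89.25°  ·
  (0,2): δ = 49.17°  ✓
  (0,3): δ = 115.74°  ·
  (1,2): δ = 41.58°  ✓
  (1,3): δ = 24.99°  ✓
  (2,3): δ = 113.43°  ·
antipodal pairs: 3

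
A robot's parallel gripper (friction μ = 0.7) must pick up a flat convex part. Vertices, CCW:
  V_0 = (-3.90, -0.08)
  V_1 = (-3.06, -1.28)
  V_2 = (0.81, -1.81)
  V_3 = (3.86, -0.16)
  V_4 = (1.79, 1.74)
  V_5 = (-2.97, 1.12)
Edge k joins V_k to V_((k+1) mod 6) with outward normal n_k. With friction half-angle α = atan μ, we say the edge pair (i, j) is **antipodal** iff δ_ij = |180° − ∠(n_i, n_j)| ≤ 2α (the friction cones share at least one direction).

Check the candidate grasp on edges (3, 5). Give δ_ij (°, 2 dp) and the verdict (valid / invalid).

α = atan 0.7 = 34.99°;  2α = 69.98°
edge 3: e_3 = (-2.07, +1.90);  n_3 = (+0.6762, +0.7367)
edge 5: e_5 = (-0.93, -1.20);  n_5 = (-0.7904, +0.6126)
∠(n_3, n_5) = 94.77°
δ = |180° − 94.77°| = 85.23°
85.23° > 2α = 69.98°  →  invalid

δ = 85.23°, invalid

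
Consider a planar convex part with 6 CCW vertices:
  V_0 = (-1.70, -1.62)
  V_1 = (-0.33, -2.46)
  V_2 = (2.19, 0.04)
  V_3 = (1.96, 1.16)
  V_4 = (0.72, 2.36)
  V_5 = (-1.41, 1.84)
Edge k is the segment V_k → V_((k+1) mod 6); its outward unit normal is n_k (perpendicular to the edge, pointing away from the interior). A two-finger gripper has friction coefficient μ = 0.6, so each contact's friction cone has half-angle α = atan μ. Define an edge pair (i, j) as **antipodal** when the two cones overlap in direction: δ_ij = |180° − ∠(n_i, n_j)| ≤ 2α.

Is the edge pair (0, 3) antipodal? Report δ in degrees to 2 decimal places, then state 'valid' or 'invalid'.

α = atan 0.6 = 30.96°;  2α = 61.93°
edge 0: e_0 = (+1.37, -0.84);  n_0 = (-0.5227, -0.8525)
edge 3: e_3 = (-1.24, +1.20);  n_3 = (+0.6954, +0.7186)
∠(n_0, n_3) = 167.45°
δ = |180° − 167.45°| = 12.55°
12.55° ≤ 2α = 61.93°  →  valid

δ = 12.55°, valid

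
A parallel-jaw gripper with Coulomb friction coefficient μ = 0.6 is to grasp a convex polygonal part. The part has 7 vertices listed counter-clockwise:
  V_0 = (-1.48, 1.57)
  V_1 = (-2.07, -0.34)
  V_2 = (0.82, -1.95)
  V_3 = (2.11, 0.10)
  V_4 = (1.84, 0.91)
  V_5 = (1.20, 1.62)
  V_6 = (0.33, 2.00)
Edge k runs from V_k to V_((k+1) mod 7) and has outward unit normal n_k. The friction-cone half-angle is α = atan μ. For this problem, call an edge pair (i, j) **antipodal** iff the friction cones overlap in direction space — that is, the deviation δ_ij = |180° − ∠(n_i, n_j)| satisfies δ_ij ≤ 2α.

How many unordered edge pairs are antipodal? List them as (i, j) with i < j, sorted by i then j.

α = atan 0.6 = 30.96°;  2α = 61.93°
n_0 = (-0.9555, +0.2951)
n_1 = (-0.4867, -0.8736)
n_2 = (+0.8464, -0.5326)
n_3 = (+0.9487, +0.3162)
n_4 = (+0.7428, +0.6695)
n_5 = (+0.4003, +0.9164)
n_6 = (-0.2311, +0.9729)
  (0,1): δ = 101.96°  ·
  (0,2): δ = 15.01°  ✓
  (0,3): δ = 35.60°  ✓
  (0,4): δ = 59.20°  ✓
  (0,5): δ = 83.57°  ·
  (0,6): δ = 120.53°  ·
  (1,2): δ = 93.06°  ·
  (1,3): δ = 42.44°  ✓
  (1,4): δ = 18.85°  ✓
  (1,5): δ = 5.53°  ✓
  (1,6): δ = 42.49°  ✓
  (2,3): δ = 129.38°  ·
  (2,4): δ = 105.79°  ·
  (2,5): δ = 81.41°  ·
  (2,6): δ = 44.46°  ✓
  (3,4): δ = 156.40°  ·
  (3,5): δ = 132.03°  ·
  (3,6): δ = 95.07°  ·
  (4,5): δ = 155.63°  ·
  (4,6): δ = 118.67°  ·
  (5,6): δ = 143.04°  ·
antipodal pairs: 8

count = 8; pairs: (0,2), (0,3), (0,4), (1,3), (1,4), (1,5), (1,6), (2,6)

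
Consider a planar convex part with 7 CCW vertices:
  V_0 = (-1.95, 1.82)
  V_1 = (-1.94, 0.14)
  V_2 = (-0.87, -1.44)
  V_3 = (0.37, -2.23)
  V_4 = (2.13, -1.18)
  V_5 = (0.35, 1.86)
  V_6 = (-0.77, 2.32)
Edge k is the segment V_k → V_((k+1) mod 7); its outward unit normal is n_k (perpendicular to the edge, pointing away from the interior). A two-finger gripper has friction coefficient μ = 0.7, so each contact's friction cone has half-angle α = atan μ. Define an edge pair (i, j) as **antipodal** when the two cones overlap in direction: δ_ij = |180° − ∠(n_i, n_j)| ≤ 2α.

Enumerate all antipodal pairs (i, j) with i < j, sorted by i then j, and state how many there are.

count = 10; pairs: (0,3), (0,4), (0,5), (1,4), (1,5), (2,4), (2,5), (2,6), (3,5), (3,6)

α = atan 0.7 = 34.99°;  2α = 69.98°
n_0 = (-1.0000, -0.0060)
n_1 = (-0.8280, -0.5607)
n_2 = (-0.5373, -0.8434)
n_3 = (+0.5123, -0.8588)
n_4 = (+0.8630, +0.5053)
n_5 = (+0.3799, +0.9250)
n_6 = (-0.3901, +0.9208)
  (0,1): δ = 146.23°  ·
  (0,2): δ = 122.84°  ·
  (0,3): δ = 59.52°  ✓
  (0,4): δ = 30.01°  ✓
  (0,5): δ = 67.33°  ✓
  (0,6): δ = 112.62°  ·
  (1,2): δ = 156.61°  ·
  (1,3): δ = 93.29°  ·
  (1,4): δ = 3.76°  ✓
  (1,5): δ = 33.56°  ✓
  (1,6): δ = 78.86°  ·
  (2,3): δ = 116.68°  ·
  (2,4): δ = 27.15°  ✓
  (2,5): δ = 10.17°  ✓
  (2,6): δ = 55.46°  ✓
  (3,4): δ = 90.47°  ·
  (3,5): δ = 53.15°  ✓
  (3,6): δ = 7.86°  ✓
  (4,5): δ = 142.68°  ·
  (4,6): δ = 97.39°  ·
  (5,6): δ = 134.71°  ·
antipodal pairs: 10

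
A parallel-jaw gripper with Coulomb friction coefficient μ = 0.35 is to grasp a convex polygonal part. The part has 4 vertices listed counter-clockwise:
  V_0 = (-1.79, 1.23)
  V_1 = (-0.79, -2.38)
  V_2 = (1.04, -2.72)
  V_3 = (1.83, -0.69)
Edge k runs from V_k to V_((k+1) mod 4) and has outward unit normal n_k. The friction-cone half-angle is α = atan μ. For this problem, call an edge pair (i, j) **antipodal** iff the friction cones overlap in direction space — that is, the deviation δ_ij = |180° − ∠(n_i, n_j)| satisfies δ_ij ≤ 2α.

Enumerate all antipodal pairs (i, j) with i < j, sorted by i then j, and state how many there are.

count = 2; pairs: (0,2), (1,3)

α = atan 0.35 = 19.29°;  2α = 38.58°
n_0 = (-0.9637, -0.2670)
n_1 = (-0.1827, -0.9832)
n_2 = (+0.9319, -0.3627)
n_3 = (+0.4686, +0.8834)
  (0,1): δ = 116.01°  ·
  (0,2): δ = 36.75°  ✓
  (0,3): δ = 46.58°  ·
  (1,2): δ = 100.74°  ·
  (1,3): δ = 17.42°  ✓
  (2,3): δ = 96.68°  ·
antipodal pairs: 2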